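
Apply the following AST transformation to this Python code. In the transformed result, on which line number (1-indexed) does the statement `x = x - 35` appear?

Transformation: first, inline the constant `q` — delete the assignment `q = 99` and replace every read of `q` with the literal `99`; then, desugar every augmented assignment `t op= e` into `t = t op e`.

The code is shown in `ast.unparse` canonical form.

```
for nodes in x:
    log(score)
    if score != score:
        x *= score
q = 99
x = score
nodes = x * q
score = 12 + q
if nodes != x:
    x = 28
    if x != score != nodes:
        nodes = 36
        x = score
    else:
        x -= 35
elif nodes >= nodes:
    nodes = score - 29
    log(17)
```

Transformed code:
for nodes in x:
    log(score)
    if score != score:
        x = x * score
x = score
nodes = x * 99
score = 12 + 99
if nodes != x:
    x = 28
    if x != score != nodes:
        nodes = 36
        x = score
    else:
        x = x - 35
elif nodes >= nodes:
    nodes = score - 29
    log(17)

14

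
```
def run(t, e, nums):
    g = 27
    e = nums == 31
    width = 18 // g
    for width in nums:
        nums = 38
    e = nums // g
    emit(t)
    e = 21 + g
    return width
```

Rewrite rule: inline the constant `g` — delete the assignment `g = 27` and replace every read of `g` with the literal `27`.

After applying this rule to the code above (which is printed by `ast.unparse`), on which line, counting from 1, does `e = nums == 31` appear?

2

Transformed code:
def run(t, e, nums):
    e = nums == 31
    width = 18 // 27
    for width in nums:
        nums = 38
    e = nums // 27
    emit(t)
    e = 21 + 27
    return width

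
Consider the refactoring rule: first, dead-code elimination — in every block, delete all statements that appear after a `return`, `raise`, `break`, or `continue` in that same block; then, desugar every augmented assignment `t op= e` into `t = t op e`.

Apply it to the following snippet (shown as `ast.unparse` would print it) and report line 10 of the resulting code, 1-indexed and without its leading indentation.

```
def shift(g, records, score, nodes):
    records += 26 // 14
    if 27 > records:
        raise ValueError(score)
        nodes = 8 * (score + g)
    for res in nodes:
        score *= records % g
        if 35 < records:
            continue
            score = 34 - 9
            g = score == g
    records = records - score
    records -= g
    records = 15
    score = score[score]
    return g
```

records = records - g

Transformed code:
def shift(g, records, score, nodes):
    records = records + 26 // 14
    if 27 > records:
        raise ValueError(score)
    for res in nodes:
        score = score * (records % g)
        if 35 < records:
            continue
    records = records - score
    records = records - g
    records = 15
    score = score[score]
    return g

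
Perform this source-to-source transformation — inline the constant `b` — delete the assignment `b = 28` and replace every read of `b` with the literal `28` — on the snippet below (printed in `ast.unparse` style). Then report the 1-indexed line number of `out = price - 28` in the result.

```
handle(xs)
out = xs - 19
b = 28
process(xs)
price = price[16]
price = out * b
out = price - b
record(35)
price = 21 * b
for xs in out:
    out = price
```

6

Transformed code:
handle(xs)
out = xs - 19
process(xs)
price = price[16]
price = out * 28
out = price - 28
record(35)
price = 21 * 28
for xs in out:
    out = price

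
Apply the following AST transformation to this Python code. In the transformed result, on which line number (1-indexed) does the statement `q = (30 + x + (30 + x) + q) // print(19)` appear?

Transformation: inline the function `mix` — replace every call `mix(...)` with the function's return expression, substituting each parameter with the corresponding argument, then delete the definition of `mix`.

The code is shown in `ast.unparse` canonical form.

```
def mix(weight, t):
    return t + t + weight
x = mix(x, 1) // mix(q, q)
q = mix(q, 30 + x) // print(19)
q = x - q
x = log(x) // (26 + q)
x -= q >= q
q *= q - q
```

2

Transformed code:
x = (1 + 1 + x) // (q + q + q)
q = (30 + x + (30 + x) + q) // print(19)
q = x - q
x = log(x) // (26 + q)
x -= q >= q
q *= q - q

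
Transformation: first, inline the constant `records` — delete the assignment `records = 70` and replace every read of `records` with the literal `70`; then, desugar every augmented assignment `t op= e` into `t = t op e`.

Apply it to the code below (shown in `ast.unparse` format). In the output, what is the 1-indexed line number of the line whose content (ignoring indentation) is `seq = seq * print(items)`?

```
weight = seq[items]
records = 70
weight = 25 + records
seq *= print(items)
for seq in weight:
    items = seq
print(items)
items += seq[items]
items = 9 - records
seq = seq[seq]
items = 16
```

Transformed code:
weight = seq[items]
weight = 25 + 70
seq = seq * print(items)
for seq in weight:
    items = seq
print(items)
items = items + seq[items]
items = 9 - 70
seq = seq[seq]
items = 16

3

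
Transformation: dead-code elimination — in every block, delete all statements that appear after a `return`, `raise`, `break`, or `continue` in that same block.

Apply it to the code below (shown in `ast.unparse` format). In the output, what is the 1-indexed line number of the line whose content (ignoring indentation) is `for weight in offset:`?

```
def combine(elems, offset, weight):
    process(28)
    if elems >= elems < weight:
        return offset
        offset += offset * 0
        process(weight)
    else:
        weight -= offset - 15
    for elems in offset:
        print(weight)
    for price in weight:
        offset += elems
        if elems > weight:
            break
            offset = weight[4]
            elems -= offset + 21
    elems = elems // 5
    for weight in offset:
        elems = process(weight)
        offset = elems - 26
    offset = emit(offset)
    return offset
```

14

Transformed code:
def combine(elems, offset, weight):
    process(28)
    if elems >= elems < weight:
        return offset
    else:
        weight -= offset - 15
    for elems in offset:
        print(weight)
    for price in weight:
        offset += elems
        if elems > weight:
            break
    elems = elems // 5
    for weight in offset:
        elems = process(weight)
        offset = elems - 26
    offset = emit(offset)
    return offset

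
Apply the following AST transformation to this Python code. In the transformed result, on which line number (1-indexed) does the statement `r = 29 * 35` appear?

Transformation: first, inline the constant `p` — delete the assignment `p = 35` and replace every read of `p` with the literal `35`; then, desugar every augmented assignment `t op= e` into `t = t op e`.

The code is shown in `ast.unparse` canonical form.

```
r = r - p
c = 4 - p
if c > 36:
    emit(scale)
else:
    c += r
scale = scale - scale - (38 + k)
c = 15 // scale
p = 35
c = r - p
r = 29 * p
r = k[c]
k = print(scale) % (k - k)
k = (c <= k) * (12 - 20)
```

10

Transformed code:
r = r - 35
c = 4 - 35
if c > 36:
    emit(scale)
else:
    c = c + r
scale = scale - scale - (38 + k)
c = 15 // scale
c = r - 35
r = 29 * 35
r = k[c]
k = print(scale) % (k - k)
k = (c <= k) * (12 - 20)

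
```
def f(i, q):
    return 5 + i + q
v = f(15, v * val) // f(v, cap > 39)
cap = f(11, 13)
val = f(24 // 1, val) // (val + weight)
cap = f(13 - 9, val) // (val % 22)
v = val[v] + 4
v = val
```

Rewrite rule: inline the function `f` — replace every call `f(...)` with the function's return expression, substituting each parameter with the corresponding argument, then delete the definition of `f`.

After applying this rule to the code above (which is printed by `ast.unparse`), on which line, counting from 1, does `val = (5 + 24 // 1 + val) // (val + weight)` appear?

3

Transformed code:
v = (5 + 15 + v * val) // (5 + v + (cap > 39))
cap = 5 + 11 + 13
val = (5 + 24 // 1 + val) // (val + weight)
cap = (5 + (13 - 9) + val) // (val % 22)
v = val[v] + 4
v = val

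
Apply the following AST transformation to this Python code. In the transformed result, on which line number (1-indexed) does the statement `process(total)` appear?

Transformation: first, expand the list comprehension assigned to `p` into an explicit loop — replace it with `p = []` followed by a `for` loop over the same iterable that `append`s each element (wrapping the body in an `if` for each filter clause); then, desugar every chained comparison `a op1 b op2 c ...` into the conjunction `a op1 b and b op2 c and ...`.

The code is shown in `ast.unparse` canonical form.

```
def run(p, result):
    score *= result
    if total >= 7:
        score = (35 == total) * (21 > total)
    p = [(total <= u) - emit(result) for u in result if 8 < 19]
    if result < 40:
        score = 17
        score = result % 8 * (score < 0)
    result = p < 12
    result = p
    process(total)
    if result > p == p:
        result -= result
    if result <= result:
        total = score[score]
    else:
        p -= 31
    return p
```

14

Transformed code:
def run(p, result):
    score *= result
    if total >= 7:
        score = (35 == total) * (21 > total)
    p = []
    for u in result:
        if 8 < 19:
            p.append((total <= u) - emit(result))
    if result < 40:
        score = 17
        score = result % 8 * (score < 0)
    result = p < 12
    result = p
    process(total)
    if result > p and p == p:
        result -= result
    if result <= result:
        total = score[score]
    else:
        p -= 31
    return p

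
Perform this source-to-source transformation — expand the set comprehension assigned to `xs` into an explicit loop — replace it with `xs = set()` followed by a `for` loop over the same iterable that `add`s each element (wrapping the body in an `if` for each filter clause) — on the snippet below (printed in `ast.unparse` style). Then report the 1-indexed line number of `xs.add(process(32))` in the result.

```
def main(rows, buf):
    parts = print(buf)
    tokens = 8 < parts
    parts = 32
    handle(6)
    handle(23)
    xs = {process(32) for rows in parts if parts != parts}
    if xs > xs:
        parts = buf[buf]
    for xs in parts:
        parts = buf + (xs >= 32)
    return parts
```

10

Transformed code:
def main(rows, buf):
    parts = print(buf)
    tokens = 8 < parts
    parts = 32
    handle(6)
    handle(23)
    xs = set()
    for rows in parts:
        if parts != parts:
            xs.add(process(32))
    if xs > xs:
        parts = buf[buf]
    for xs in parts:
        parts = buf + (xs >= 32)
    return parts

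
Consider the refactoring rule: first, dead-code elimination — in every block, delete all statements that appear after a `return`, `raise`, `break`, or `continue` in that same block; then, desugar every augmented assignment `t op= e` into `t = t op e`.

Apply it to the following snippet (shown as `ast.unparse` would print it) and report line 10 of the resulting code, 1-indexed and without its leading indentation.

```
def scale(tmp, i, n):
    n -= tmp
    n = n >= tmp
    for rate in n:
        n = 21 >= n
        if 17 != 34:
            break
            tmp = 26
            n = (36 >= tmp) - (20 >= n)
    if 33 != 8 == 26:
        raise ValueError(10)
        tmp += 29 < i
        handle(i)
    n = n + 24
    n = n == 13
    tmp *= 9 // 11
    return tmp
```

Transformed code:
def scale(tmp, i, n):
    n = n - tmp
    n = n >= tmp
    for rate in n:
        n = 21 >= n
        if 17 != 34:
            break
    if 33 != 8 == 26:
        raise ValueError(10)
    n = n + 24
    n = n == 13
    tmp = tmp * (9 // 11)
    return tmp

n = n + 24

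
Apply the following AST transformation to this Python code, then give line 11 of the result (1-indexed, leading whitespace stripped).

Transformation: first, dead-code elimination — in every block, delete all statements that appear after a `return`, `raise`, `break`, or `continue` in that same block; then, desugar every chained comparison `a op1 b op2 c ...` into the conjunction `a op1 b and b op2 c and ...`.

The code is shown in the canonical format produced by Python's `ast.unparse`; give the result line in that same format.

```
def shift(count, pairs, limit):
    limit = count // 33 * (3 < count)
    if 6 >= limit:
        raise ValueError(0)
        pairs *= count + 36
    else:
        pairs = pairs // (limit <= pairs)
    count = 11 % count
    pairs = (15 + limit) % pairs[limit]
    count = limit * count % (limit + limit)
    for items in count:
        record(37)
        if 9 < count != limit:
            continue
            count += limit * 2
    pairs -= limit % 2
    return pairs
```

record(37)

Transformed code:
def shift(count, pairs, limit):
    limit = count // 33 * (3 < count)
    if 6 >= limit:
        raise ValueError(0)
    else:
        pairs = pairs // (limit <= pairs)
    count = 11 % count
    pairs = (15 + limit) % pairs[limit]
    count = limit * count % (limit + limit)
    for items in count:
        record(37)
        if 9 < count and count != limit:
            continue
    pairs -= limit % 2
    return pairs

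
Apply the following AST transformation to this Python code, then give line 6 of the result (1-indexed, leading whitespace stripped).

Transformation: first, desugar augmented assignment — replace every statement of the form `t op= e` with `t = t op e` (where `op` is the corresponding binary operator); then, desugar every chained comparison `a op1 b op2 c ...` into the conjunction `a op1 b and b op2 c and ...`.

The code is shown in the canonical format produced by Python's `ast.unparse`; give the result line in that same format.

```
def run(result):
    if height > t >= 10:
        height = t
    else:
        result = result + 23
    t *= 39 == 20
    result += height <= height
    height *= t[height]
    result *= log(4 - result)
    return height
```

t = t * (39 == 20)

Transformed code:
def run(result):
    if height > t and t >= 10:
        height = t
    else:
        result = result + 23
    t = t * (39 == 20)
    result = result + (height <= height)
    height = height * t[height]
    result = result * log(4 - result)
    return height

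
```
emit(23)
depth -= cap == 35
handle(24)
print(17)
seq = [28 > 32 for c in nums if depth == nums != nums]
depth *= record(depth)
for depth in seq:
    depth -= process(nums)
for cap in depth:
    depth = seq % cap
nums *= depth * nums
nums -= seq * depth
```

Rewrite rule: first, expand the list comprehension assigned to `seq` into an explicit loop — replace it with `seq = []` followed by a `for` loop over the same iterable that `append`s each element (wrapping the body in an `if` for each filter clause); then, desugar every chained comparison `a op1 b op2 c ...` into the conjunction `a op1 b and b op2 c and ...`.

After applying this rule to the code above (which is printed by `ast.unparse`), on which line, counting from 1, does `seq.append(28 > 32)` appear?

Transformed code:
emit(23)
depth -= cap == 35
handle(24)
print(17)
seq = []
for c in nums:
    if depth == nums and nums != nums:
        seq.append(28 > 32)
depth *= record(depth)
for depth in seq:
    depth -= process(nums)
for cap in depth:
    depth = seq % cap
nums *= depth * nums
nums -= seq * depth

8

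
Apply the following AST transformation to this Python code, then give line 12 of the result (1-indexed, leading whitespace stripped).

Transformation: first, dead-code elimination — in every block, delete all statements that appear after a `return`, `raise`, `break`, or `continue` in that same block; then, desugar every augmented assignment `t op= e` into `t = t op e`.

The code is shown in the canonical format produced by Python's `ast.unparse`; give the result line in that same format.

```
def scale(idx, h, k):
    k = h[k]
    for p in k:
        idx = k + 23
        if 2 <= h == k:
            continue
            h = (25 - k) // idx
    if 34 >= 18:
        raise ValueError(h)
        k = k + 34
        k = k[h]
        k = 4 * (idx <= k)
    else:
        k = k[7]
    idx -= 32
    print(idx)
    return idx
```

Transformed code:
def scale(idx, h, k):
    k = h[k]
    for p in k:
        idx = k + 23
        if 2 <= h == k:
            continue
    if 34 >= 18:
        raise ValueError(h)
    else:
        k = k[7]
    idx = idx - 32
    print(idx)
    return idx

print(idx)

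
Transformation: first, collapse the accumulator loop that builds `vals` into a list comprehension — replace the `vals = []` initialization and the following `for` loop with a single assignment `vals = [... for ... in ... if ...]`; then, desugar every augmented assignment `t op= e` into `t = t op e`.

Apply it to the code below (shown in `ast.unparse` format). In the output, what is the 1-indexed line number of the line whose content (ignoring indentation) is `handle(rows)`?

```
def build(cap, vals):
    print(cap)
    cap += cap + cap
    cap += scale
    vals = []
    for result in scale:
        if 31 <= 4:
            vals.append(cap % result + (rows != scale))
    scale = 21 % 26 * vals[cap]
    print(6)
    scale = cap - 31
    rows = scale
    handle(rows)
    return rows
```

10

Transformed code:
def build(cap, vals):
    print(cap)
    cap = cap + (cap + cap)
    cap = cap + scale
    vals = [cap % result + (rows != scale) for result in scale if 31 <= 4]
    scale = 21 % 26 * vals[cap]
    print(6)
    scale = cap - 31
    rows = scale
    handle(rows)
    return rows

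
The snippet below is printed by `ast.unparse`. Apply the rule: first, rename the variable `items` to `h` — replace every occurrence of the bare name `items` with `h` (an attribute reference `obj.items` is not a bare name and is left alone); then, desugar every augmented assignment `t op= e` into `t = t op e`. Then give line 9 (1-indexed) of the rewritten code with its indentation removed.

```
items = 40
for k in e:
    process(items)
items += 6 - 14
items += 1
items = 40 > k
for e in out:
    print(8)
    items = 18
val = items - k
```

h = 18

Transformed code:
h = 40
for k in e:
    process(h)
h = h + (6 - 14)
h = h + 1
h = 40 > k
for e in out:
    print(8)
    h = 18
val = h - k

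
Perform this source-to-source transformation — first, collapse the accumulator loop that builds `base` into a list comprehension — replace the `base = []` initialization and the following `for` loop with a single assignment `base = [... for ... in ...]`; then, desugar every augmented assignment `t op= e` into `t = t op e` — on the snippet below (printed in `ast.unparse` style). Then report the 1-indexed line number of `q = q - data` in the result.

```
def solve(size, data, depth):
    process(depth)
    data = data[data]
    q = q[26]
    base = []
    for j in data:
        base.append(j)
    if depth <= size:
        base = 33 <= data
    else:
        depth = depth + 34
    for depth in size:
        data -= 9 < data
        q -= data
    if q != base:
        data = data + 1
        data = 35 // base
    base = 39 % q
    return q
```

12

Transformed code:
def solve(size, data, depth):
    process(depth)
    data = data[data]
    q = q[26]
    base = [j for j in data]
    if depth <= size:
        base = 33 <= data
    else:
        depth = depth + 34
    for depth in size:
        data = data - (9 < data)
        q = q - data
    if q != base:
        data = data + 1
        data = 35 // base
    base = 39 % q
    return q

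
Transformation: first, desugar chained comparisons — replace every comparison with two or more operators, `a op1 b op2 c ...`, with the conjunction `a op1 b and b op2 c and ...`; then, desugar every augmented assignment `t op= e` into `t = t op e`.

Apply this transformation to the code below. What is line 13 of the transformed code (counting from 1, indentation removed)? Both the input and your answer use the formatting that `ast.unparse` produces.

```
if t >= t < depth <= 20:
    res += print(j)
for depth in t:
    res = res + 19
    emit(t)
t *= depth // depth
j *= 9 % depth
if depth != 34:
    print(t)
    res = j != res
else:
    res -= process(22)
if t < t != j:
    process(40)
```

if t < t and t != j:

Transformed code:
if t >= t and t < depth and (depth <= 20):
    res = res + print(j)
for depth in t:
    res = res + 19
    emit(t)
t = t * (depth // depth)
j = j * (9 % depth)
if depth != 34:
    print(t)
    res = j != res
else:
    res = res - process(22)
if t < t and t != j:
    process(40)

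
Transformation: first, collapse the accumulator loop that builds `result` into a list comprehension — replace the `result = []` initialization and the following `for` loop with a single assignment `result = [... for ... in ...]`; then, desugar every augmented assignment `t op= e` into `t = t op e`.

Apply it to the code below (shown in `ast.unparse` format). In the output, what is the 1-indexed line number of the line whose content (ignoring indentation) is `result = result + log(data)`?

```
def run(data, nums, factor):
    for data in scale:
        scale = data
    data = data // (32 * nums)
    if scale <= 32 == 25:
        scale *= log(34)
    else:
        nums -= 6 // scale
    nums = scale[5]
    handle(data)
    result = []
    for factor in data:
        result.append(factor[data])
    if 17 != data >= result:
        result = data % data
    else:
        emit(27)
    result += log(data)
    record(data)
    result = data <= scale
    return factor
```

Transformed code:
def run(data, nums, factor):
    for data in scale:
        scale = data
    data = data // (32 * nums)
    if scale <= 32 == 25:
        scale = scale * log(34)
    else:
        nums = nums - 6 // scale
    nums = scale[5]
    handle(data)
    result = [factor[data] for factor in data]
    if 17 != data >= result:
        result = data % data
    else:
        emit(27)
    result = result + log(data)
    record(data)
    result = data <= scale
    return factor

16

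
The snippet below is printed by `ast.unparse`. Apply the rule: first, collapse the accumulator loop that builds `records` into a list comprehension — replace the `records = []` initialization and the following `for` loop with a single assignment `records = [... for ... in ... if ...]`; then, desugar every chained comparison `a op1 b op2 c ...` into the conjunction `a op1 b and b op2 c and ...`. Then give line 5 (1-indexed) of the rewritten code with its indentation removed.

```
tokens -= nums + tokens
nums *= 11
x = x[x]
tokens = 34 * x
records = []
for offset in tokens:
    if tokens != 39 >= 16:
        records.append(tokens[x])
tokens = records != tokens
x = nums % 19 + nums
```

Transformed code:
tokens -= nums + tokens
nums *= 11
x = x[x]
tokens = 34 * x
records = [tokens[x] for offset in tokens if tokens != 39 and 39 >= 16]
tokens = records != tokens
x = nums % 19 + nums

records = [tokens[x] for offset in tokens if tokens != 39 and 39 >= 16]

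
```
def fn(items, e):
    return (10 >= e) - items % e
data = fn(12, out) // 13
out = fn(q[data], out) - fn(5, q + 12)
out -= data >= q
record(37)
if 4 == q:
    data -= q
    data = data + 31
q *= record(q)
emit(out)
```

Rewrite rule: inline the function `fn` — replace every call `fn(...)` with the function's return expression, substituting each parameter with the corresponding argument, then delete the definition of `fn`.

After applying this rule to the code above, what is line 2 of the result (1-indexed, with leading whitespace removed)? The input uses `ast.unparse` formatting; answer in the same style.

Transformed code:
data = ((10 >= out) - 12 % out) // 13
out = (10 >= out) - q[data] % out - ((10 >= q + 12) - 5 % (q + 12))
out -= data >= q
record(37)
if 4 == q:
    data -= q
    data = data + 31
q *= record(q)
emit(out)

out = (10 >= out) - q[data] % out - ((10 >= q + 12) - 5 % (q + 12))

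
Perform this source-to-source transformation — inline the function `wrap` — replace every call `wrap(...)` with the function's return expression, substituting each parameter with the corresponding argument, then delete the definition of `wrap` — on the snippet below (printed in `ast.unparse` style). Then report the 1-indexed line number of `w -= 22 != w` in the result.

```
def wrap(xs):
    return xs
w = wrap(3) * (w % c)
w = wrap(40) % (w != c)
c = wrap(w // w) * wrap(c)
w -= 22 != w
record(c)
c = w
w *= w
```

Transformed code:
w = 3 * (w % c)
w = 40 % (w != c)
c = w // w * c
w -= 22 != w
record(c)
c = w
w *= w

4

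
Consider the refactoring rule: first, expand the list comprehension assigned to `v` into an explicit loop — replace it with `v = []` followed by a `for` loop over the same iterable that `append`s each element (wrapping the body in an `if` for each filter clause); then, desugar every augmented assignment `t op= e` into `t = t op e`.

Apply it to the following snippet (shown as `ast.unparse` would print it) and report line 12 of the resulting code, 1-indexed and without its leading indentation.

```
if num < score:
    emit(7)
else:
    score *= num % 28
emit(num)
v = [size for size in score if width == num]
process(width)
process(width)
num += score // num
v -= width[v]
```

Transformed code:
if num < score:
    emit(7)
else:
    score = score * (num % 28)
emit(num)
v = []
for size in score:
    if width == num:
        v.append(size)
process(width)
process(width)
num = num + score // num
v = v - width[v]

num = num + score // num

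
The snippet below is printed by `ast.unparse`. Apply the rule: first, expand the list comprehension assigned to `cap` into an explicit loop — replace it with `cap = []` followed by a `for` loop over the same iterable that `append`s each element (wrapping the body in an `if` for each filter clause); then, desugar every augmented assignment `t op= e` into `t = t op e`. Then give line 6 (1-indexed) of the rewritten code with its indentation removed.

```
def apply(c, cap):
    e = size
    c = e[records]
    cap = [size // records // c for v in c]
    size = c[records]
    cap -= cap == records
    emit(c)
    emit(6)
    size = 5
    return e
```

cap.append(size // records // c)

Transformed code:
def apply(c, cap):
    e = size
    c = e[records]
    cap = []
    for v in c:
        cap.append(size // records // c)
    size = c[records]
    cap = cap - (cap == records)
    emit(c)
    emit(6)
    size = 5
    return e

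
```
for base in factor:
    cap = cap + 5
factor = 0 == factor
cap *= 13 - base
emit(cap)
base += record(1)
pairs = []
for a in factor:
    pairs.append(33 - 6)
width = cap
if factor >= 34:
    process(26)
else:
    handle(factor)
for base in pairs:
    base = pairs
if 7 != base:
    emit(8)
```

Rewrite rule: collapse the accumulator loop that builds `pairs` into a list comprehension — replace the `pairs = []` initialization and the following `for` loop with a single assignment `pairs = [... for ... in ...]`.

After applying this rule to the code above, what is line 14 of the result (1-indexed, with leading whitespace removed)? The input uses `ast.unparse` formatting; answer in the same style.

Transformed code:
for base in factor:
    cap = cap + 5
factor = 0 == factor
cap *= 13 - base
emit(cap)
base += record(1)
pairs = [33 - 6 for a in factor]
width = cap
if factor >= 34:
    process(26)
else:
    handle(factor)
for base in pairs:
    base = pairs
if 7 != base:
    emit(8)

base = pairs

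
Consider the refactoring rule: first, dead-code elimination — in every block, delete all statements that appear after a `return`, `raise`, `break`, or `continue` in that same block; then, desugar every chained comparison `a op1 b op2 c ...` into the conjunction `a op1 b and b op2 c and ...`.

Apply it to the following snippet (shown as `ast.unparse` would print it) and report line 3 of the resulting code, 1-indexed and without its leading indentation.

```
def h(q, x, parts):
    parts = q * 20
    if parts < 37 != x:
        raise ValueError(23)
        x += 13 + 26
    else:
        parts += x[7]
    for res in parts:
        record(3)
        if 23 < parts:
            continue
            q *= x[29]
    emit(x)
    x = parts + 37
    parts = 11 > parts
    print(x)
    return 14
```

if parts < 37 and 37 != x:

Transformed code:
def h(q, x, parts):
    parts = q * 20
    if parts < 37 and 37 != x:
        raise ValueError(23)
    else:
        parts += x[7]
    for res in parts:
        record(3)
        if 23 < parts:
            continue
    emit(x)
    x = parts + 37
    parts = 11 > parts
    print(x)
    return 14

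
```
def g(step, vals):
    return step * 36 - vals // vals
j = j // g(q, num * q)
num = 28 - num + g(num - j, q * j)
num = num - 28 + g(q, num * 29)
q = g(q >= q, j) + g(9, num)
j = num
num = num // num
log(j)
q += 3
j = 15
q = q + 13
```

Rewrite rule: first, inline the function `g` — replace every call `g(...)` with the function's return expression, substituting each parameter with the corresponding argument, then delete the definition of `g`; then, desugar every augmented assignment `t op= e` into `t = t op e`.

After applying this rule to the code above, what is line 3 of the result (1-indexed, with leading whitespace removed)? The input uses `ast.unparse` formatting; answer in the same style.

num = num - 28 + (q * 36 - num * 29 // (num * 29))

Transformed code:
j = j // (q * 36 - num * q // (num * q))
num = 28 - num + ((num - j) * 36 - q * j // (q * j))
num = num - 28 + (q * 36 - num * 29 // (num * 29))
q = (q >= q) * 36 - j // j + (9 * 36 - num // num)
j = num
num = num // num
log(j)
q = q + 3
j = 15
q = q + 13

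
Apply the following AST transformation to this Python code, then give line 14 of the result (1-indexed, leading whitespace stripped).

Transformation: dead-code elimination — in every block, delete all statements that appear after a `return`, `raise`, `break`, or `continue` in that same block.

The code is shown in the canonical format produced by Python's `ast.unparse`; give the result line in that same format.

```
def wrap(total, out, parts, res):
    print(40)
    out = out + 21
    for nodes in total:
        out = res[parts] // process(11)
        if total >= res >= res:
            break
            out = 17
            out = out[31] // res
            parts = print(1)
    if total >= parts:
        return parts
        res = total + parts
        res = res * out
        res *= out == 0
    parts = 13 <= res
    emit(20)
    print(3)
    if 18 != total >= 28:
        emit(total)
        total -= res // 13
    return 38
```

emit(total)

Transformed code:
def wrap(total, out, parts, res):
    print(40)
    out = out + 21
    for nodes in total:
        out = res[parts] // process(11)
        if total >= res >= res:
            break
    if total >= parts:
        return parts
    parts = 13 <= res
    emit(20)
    print(3)
    if 18 != total >= 28:
        emit(total)
        total -= res // 13
    return 38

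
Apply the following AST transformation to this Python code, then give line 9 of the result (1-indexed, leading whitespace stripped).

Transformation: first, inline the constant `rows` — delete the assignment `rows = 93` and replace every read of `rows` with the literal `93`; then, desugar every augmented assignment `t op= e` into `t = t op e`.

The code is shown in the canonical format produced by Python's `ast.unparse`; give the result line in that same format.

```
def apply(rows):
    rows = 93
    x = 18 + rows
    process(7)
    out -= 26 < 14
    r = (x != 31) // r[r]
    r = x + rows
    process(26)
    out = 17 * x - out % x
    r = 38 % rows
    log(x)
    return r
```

r = 38 % 93

Transformed code:
def apply(rows):
    x = 18 + 93
    process(7)
    out = out - (26 < 14)
    r = (x != 31) // r[r]
    r = x + 93
    process(26)
    out = 17 * x - out % x
    r = 38 % 93
    log(x)
    return r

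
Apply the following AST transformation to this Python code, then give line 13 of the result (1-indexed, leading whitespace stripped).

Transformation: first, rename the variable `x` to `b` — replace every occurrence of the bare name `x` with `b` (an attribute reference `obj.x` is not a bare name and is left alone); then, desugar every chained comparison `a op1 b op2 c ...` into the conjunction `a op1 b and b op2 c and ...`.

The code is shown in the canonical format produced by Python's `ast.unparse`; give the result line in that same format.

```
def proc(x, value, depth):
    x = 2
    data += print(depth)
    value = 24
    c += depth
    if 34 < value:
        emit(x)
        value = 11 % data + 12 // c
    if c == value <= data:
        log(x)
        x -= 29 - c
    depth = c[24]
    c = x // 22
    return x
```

c = b // 22

Transformed code:
def proc(b, value, depth):
    b = 2
    data += print(depth)
    value = 24
    c += depth
    if 34 < value:
        emit(b)
        value = 11 % data + 12 // c
    if c == value and value <= data:
        log(b)
        b -= 29 - c
    depth = c[24]
    c = b // 22
    return b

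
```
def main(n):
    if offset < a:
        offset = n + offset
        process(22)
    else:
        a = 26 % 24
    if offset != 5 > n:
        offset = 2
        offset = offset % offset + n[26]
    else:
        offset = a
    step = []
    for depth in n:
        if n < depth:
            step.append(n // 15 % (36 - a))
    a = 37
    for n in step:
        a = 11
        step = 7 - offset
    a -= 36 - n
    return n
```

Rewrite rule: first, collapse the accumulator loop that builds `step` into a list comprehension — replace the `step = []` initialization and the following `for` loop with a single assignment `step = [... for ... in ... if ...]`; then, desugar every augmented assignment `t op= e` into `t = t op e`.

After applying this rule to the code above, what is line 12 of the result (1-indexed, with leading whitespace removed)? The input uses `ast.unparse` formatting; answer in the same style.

step = [n // 15 % (36 - a) for depth in n if n < depth]

Transformed code:
def main(n):
    if offset < a:
        offset = n + offset
        process(22)
    else:
        a = 26 % 24
    if offset != 5 > n:
        offset = 2
        offset = offset % offset + n[26]
    else:
        offset = a
    step = [n // 15 % (36 - a) for depth in n if n < depth]
    a = 37
    for n in step:
        a = 11
        step = 7 - offset
    a = a - (36 - n)
    return n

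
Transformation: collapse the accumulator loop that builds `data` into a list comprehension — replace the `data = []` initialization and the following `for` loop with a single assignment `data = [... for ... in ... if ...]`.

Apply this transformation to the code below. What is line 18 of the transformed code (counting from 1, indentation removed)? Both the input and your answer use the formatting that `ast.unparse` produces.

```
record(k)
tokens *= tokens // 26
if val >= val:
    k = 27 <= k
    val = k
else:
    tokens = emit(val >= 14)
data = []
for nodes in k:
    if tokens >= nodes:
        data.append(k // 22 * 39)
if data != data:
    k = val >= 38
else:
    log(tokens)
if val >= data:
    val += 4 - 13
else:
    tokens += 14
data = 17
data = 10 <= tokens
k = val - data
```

data = 10 <= tokens

Transformed code:
record(k)
tokens *= tokens // 26
if val >= val:
    k = 27 <= k
    val = k
else:
    tokens = emit(val >= 14)
data = [k // 22 * 39 for nodes in k if tokens >= nodes]
if data != data:
    k = val >= 38
else:
    log(tokens)
if val >= data:
    val += 4 - 13
else:
    tokens += 14
data = 17
data = 10 <= tokens
k = val - data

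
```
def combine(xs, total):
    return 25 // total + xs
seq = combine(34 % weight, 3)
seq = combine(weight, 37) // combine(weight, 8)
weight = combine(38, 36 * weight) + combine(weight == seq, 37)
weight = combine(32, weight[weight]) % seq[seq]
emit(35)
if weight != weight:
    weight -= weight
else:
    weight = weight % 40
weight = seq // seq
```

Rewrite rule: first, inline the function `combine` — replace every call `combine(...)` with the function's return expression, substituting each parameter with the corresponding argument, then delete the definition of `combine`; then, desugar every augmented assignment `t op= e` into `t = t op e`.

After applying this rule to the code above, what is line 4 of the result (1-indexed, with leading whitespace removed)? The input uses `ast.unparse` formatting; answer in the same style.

weight = (25 // weight[weight] + 32) % seq[seq]

Transformed code:
seq = 25 // 3 + 34 % weight
seq = (25 // 37 + weight) // (25 // 8 + weight)
weight = 25 // (36 * weight) + 38 + (25 // 37 + (weight == seq))
weight = (25 // weight[weight] + 32) % seq[seq]
emit(35)
if weight != weight:
    weight = weight - weight
else:
    weight = weight % 40
weight = seq // seq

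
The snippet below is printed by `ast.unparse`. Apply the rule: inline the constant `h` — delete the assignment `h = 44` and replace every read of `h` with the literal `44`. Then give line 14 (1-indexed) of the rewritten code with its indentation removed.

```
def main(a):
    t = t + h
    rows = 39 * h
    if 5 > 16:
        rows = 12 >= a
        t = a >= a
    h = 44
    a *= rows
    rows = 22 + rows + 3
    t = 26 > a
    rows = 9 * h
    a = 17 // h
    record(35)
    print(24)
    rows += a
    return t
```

Transformed code:
def main(a):
    t = t + 44
    rows = 39 * 44
    if 5 > 16:
        rows = 12 >= a
        t = a >= a
    a *= rows
    rows = 22 + rows + 3
    t = 26 > a
    rows = 9 * 44
    a = 17 // 44
    record(35)
    print(24)
    rows += a
    return t

rows += a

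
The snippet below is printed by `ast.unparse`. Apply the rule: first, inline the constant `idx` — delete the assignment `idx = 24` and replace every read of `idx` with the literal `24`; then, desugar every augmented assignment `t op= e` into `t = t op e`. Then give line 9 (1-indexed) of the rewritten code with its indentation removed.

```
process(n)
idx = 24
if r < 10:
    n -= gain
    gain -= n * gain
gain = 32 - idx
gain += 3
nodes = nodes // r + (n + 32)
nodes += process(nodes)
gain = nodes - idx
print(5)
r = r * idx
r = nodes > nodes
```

gain = nodes - 24

Transformed code:
process(n)
if r < 10:
    n = n - gain
    gain = gain - n * gain
gain = 32 - 24
gain = gain + 3
nodes = nodes // r + (n + 32)
nodes = nodes + process(nodes)
gain = nodes - 24
print(5)
r = r * 24
r = nodes > nodes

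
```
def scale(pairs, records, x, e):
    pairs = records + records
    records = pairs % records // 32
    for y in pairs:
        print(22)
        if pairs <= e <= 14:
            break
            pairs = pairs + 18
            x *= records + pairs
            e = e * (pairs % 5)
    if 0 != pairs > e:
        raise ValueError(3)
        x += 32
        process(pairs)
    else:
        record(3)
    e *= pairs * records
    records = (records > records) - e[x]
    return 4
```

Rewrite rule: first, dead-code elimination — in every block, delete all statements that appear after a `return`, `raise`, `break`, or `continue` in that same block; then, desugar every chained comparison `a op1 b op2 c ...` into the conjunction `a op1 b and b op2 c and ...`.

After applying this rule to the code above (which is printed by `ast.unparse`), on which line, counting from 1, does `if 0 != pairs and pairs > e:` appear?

8

Transformed code:
def scale(pairs, records, x, e):
    pairs = records + records
    records = pairs % records // 32
    for y in pairs:
        print(22)
        if pairs <= e and e <= 14:
            break
    if 0 != pairs and pairs > e:
        raise ValueError(3)
    else:
        record(3)
    e *= pairs * records
    records = (records > records) - e[x]
    return 4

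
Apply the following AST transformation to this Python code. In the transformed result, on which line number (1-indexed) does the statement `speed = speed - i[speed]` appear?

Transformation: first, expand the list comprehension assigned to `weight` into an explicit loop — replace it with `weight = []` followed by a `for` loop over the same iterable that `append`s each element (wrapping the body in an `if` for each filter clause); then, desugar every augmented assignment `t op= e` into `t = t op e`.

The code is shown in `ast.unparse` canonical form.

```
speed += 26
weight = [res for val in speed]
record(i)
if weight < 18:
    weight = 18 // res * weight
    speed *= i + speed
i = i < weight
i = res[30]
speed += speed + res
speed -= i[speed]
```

Transformed code:
speed = speed + 26
weight = []
for val in speed:
    weight.append(res)
record(i)
if weight < 18:
    weight = 18 // res * weight
    speed = speed * (i + speed)
i = i < weight
i = res[30]
speed = speed + (speed + res)
speed = speed - i[speed]

12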